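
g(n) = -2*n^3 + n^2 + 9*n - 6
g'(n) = -6*n^2 + 2*n + 9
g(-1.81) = -7.15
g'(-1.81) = -14.28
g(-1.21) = -11.88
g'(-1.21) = -2.20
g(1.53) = 2.95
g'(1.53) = -1.99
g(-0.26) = -8.24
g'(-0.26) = 8.07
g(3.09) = -27.65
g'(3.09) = -42.11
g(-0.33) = -8.79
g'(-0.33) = 7.69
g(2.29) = -4.16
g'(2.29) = -17.88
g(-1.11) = -12.02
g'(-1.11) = -0.61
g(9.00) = -1302.00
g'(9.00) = -459.00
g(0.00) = -6.00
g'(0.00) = 9.00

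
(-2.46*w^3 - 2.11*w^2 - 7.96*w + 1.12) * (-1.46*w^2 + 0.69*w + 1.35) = 3.5916*w^5 + 1.3832*w^4 + 6.8447*w^3 - 9.9761*w^2 - 9.9732*w + 1.512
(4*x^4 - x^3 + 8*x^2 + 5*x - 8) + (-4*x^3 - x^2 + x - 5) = 4*x^4 - 5*x^3 + 7*x^2 + 6*x - 13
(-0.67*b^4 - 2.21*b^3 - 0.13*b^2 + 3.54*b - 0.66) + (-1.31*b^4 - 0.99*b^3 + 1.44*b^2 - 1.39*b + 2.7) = -1.98*b^4 - 3.2*b^3 + 1.31*b^2 + 2.15*b + 2.04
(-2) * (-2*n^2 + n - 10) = 4*n^2 - 2*n + 20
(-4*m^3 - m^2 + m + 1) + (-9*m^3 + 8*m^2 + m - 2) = -13*m^3 + 7*m^2 + 2*m - 1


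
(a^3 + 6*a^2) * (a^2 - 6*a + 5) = a^5 - 31*a^3 + 30*a^2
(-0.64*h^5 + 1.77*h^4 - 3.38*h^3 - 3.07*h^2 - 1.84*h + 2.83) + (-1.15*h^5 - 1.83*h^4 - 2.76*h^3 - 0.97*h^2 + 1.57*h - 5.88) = -1.79*h^5 - 0.0600000000000001*h^4 - 6.14*h^3 - 4.04*h^2 - 0.27*h - 3.05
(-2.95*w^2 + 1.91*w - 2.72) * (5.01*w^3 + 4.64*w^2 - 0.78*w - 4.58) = -14.7795*w^5 - 4.1189*w^4 - 2.4638*w^3 - 0.599600000000001*w^2 - 6.6262*w + 12.4576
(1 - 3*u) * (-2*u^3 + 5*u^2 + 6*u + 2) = 6*u^4 - 17*u^3 - 13*u^2 + 2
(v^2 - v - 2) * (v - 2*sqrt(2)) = v^3 - 2*sqrt(2)*v^2 - v^2 - 2*v + 2*sqrt(2)*v + 4*sqrt(2)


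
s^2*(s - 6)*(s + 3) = s^4 - 3*s^3 - 18*s^2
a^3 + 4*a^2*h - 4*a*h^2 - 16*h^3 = (a - 2*h)*(a + 2*h)*(a + 4*h)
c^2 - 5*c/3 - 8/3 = (c - 8/3)*(c + 1)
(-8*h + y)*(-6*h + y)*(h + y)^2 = 48*h^4 + 82*h^3*y + 21*h^2*y^2 - 12*h*y^3 + y^4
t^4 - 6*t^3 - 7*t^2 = t^2*(t - 7)*(t + 1)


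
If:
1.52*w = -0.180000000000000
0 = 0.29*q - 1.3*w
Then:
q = -0.53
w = -0.12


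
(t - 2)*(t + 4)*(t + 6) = t^3 + 8*t^2 + 4*t - 48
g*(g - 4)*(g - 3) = g^3 - 7*g^2 + 12*g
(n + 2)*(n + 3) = n^2 + 5*n + 6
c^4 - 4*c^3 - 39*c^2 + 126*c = c*(c - 7)*(c - 3)*(c + 6)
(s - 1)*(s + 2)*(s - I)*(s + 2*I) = s^4 + s^3 + I*s^3 + I*s^2 + 2*s - 2*I*s - 4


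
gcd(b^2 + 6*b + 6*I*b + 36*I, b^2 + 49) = 1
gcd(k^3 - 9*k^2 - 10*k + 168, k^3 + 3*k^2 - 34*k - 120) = k^2 - 2*k - 24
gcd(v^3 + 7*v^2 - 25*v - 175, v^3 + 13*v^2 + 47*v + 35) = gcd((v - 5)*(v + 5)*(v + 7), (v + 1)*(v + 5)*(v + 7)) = v^2 + 12*v + 35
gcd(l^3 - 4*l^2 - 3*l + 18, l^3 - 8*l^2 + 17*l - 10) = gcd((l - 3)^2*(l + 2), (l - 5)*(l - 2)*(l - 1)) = 1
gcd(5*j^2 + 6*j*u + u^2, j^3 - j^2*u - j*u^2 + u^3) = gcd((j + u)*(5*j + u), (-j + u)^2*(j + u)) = j + u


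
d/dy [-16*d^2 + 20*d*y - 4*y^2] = 20*d - 8*y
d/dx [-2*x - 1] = -2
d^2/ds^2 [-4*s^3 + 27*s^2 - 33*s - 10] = 54 - 24*s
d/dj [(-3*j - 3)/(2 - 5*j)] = -21/(5*j - 2)^2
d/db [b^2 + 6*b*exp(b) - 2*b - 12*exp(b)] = 6*b*exp(b) + 2*b - 6*exp(b) - 2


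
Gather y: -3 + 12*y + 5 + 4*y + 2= 16*y + 4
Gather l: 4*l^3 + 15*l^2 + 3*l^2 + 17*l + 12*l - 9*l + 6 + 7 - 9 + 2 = 4*l^3 + 18*l^2 + 20*l + 6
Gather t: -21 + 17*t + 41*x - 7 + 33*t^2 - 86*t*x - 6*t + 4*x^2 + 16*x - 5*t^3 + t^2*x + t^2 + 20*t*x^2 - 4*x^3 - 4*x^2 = -5*t^3 + t^2*(x + 34) + t*(20*x^2 - 86*x + 11) - 4*x^3 + 57*x - 28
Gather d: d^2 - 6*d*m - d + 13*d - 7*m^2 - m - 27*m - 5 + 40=d^2 + d*(12 - 6*m) - 7*m^2 - 28*m + 35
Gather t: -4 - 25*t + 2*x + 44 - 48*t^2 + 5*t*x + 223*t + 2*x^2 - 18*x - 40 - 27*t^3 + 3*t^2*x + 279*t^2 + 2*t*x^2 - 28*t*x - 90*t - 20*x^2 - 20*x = -27*t^3 + t^2*(3*x + 231) + t*(2*x^2 - 23*x + 108) - 18*x^2 - 36*x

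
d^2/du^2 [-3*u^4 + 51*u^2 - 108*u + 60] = 102 - 36*u^2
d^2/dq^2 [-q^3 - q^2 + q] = -6*q - 2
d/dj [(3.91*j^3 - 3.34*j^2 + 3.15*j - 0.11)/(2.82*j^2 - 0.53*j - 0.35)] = (11.0262*j^4 - 4.1446*j^3 - 11.2183*j^2 + 2.9584*j - 1.1608)/(7.9524*j^4 - 2.9892*j^3 - 1.6931*j^2 + 0.371*j + 0.1225)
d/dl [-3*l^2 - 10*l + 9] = -6*l - 10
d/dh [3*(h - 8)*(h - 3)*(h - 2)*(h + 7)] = 12*h^3 - 54*h^2 - 270*h + 822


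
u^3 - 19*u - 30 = (u - 5)*(u + 2)*(u + 3)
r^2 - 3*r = r*(r - 3)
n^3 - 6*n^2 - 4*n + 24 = (n - 6)*(n - 2)*(n + 2)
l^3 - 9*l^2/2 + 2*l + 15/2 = (l - 3)*(l - 5/2)*(l + 1)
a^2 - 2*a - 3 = (a - 3)*(a + 1)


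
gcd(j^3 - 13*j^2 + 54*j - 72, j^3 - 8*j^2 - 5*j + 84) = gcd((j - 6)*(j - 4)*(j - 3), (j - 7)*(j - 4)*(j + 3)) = j - 4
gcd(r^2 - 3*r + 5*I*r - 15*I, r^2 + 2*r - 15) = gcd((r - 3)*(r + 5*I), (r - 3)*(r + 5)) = r - 3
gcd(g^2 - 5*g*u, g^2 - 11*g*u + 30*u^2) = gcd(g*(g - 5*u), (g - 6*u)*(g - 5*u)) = -g + 5*u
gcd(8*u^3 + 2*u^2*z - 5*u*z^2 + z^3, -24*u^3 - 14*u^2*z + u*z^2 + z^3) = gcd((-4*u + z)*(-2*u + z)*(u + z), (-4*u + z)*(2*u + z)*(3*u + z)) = -4*u + z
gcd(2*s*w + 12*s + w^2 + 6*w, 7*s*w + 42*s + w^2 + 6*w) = w + 6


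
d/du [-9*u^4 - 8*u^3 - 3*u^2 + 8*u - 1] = -36*u^3 - 24*u^2 - 6*u + 8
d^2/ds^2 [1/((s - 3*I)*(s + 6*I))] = 2*((s - 3*I)^2 + (s - 3*I)*(s + 6*I) + (s + 6*I)^2)/((s - 3*I)^3*(s + 6*I)^3)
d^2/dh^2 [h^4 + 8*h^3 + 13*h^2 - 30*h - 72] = 12*h^2 + 48*h + 26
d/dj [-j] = -1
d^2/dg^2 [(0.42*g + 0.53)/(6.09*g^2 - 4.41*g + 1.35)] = ((0.42*g + 0.53)*(12.18*g - 4.41)*(24.36*g - 8.82) - (15.3468*g + 2.751)*(6.09*g^2 - 4.41*g + 1.35))/(6.09*g^2 - 4.41*g + 1.35)^3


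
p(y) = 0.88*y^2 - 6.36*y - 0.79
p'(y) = 1.76*y - 6.36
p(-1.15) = 7.69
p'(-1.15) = -8.38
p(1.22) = -7.24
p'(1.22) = -4.21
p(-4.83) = 50.46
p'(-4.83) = -14.86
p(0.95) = -6.04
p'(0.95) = -4.69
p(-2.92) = 25.28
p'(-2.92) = -11.50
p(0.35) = -2.91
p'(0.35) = -5.74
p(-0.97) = 6.21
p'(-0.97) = -8.07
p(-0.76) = 4.55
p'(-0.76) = -7.70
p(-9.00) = 127.73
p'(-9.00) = -22.20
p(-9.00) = 127.73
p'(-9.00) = -22.20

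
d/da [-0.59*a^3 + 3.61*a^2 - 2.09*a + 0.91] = -1.77*a^2 + 7.22*a - 2.09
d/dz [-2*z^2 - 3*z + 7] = -4*z - 3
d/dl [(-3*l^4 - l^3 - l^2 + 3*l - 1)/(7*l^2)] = (-6*l^4 - l^3 - 3*l + 2)/(7*l^3)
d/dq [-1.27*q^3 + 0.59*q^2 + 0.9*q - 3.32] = -3.81*q^2 + 1.18*q + 0.9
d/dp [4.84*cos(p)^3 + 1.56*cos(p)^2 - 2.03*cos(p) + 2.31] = (-14.52*cos(p)^2 - 3.12*cos(p) + 2.03)*sin(p)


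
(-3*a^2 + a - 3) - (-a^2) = -2*a^2 + a - 3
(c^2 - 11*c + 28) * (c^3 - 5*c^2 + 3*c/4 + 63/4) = c^5 - 16*c^4 + 335*c^3/4 - 265*c^2/2 - 609*c/4 + 441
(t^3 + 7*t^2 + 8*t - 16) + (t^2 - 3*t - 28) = t^3 + 8*t^2 + 5*t - 44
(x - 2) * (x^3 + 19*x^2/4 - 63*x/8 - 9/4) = x^4 + 11*x^3/4 - 139*x^2/8 + 27*x/2 + 9/2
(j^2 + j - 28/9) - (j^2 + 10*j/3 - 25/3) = 47/9 - 7*j/3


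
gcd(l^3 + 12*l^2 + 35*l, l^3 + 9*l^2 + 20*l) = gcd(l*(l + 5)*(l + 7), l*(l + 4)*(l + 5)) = l^2 + 5*l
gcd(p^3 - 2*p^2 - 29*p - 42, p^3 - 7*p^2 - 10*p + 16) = p + 2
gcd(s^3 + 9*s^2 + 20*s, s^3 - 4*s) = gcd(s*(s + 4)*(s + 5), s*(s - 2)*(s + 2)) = s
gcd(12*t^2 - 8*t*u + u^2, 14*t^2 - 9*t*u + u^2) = 2*t - u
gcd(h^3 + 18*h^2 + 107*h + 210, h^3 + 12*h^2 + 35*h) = h^2 + 12*h + 35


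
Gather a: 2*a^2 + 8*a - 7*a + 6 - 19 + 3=2*a^2 + a - 10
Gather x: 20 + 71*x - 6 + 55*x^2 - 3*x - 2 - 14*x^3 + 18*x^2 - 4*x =-14*x^3 + 73*x^2 + 64*x + 12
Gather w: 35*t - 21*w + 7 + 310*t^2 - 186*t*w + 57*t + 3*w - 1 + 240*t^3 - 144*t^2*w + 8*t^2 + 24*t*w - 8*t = 240*t^3 + 318*t^2 + 84*t + w*(-144*t^2 - 162*t - 18) + 6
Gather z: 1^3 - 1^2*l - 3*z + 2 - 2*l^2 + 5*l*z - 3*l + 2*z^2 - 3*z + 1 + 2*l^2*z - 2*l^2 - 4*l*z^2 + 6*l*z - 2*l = -4*l^2 - 6*l + z^2*(2 - 4*l) + z*(2*l^2 + 11*l - 6) + 4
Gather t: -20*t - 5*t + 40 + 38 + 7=85 - 25*t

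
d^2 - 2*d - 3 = (d - 3)*(d + 1)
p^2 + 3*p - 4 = (p - 1)*(p + 4)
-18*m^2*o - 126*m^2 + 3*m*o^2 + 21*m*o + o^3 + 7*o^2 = (-3*m + o)*(6*m + o)*(o + 7)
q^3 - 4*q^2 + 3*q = q*(q - 3)*(q - 1)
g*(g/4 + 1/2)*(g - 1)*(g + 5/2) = g^4/4 + 7*g^3/8 + g^2/8 - 5*g/4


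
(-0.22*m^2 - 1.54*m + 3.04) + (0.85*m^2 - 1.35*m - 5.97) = 0.63*m^2 - 2.89*m - 2.93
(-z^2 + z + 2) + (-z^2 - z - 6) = -2*z^2 - 4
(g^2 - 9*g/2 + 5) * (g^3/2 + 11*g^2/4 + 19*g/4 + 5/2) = g^5/2 + g^4/2 - 41*g^3/8 - 41*g^2/8 + 25*g/2 + 25/2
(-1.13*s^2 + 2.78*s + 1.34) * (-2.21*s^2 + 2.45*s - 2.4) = 2.4973*s^4 - 8.9123*s^3 + 6.5616*s^2 - 3.389*s - 3.216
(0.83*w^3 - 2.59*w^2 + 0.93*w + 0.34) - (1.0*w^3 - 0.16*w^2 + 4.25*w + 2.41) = -0.17*w^3 - 2.43*w^2 - 3.32*w - 2.07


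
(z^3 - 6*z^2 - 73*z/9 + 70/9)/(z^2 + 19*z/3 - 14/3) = (3*z^2 - 16*z - 35)/(3*(z + 7))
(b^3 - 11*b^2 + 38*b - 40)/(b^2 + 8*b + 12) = (b^3 - 11*b^2 + 38*b - 40)/(b^2 + 8*b + 12)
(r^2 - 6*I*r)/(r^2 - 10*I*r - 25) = r*(-r + 6*I)/(-r^2 + 10*I*r + 25)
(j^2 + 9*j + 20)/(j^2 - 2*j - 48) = (j^2 + 9*j + 20)/(j^2 - 2*j - 48)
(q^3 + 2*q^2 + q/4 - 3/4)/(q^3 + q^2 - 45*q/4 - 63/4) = (2*q^2 + q - 1)/(2*q^2 - q - 21)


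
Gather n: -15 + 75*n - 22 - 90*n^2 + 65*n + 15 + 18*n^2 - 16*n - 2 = -72*n^2 + 124*n - 24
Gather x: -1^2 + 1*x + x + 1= 2*x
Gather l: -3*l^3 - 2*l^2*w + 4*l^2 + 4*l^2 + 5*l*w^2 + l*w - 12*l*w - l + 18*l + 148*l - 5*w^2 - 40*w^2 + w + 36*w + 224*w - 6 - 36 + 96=-3*l^3 + l^2*(8 - 2*w) + l*(5*w^2 - 11*w + 165) - 45*w^2 + 261*w + 54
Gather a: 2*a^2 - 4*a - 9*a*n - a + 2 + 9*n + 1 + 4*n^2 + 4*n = 2*a^2 + a*(-9*n - 5) + 4*n^2 + 13*n + 3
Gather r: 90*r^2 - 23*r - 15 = 90*r^2 - 23*r - 15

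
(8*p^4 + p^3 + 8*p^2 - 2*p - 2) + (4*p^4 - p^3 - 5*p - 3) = 12*p^4 + 8*p^2 - 7*p - 5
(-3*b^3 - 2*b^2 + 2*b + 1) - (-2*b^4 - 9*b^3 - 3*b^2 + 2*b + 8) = 2*b^4 + 6*b^3 + b^2 - 7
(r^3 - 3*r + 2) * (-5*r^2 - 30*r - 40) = -5*r^5 - 30*r^4 - 25*r^3 + 80*r^2 + 60*r - 80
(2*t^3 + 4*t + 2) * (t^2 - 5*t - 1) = 2*t^5 - 10*t^4 + 2*t^3 - 18*t^2 - 14*t - 2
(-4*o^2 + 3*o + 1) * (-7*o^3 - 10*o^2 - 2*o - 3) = 28*o^5 + 19*o^4 - 29*o^3 - 4*o^2 - 11*o - 3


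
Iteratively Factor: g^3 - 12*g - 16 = (g + 2)*(g^2 - 2*g - 8) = (g + 2)^2*(g - 4)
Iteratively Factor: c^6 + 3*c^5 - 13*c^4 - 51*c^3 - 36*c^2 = (c)*(c^5 + 3*c^4 - 13*c^3 - 51*c^2 - 36*c) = c*(c + 3)*(c^4 - 13*c^2 - 12*c) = c*(c - 4)*(c + 3)*(c^3 + 4*c^2 + 3*c) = c*(c - 4)*(c + 3)^2*(c^2 + c) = c*(c - 4)*(c + 1)*(c + 3)^2*(c)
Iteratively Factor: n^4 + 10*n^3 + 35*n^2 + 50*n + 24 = (n + 1)*(n^3 + 9*n^2 + 26*n + 24) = (n + 1)*(n + 3)*(n^2 + 6*n + 8) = (n + 1)*(n + 3)*(n + 4)*(n + 2)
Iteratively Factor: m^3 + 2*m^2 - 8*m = (m)*(m^2 + 2*m - 8) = m*(m - 2)*(m + 4)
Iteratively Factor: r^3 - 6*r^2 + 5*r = (r - 5)*(r^2 - r) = r*(r - 5)*(r - 1)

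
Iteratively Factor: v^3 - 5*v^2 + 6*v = (v)*(v^2 - 5*v + 6) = v*(v - 3)*(v - 2)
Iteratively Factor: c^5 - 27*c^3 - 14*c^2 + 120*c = (c - 2)*(c^4 + 2*c^3 - 23*c^2 - 60*c) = c*(c - 2)*(c^3 + 2*c^2 - 23*c - 60) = c*(c - 2)*(c + 4)*(c^2 - 2*c - 15) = c*(c - 2)*(c + 3)*(c + 4)*(c - 5)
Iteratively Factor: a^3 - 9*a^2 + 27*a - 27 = (a - 3)*(a^2 - 6*a + 9) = (a - 3)^2*(a - 3)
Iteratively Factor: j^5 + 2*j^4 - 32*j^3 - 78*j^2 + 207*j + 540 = (j + 4)*(j^4 - 2*j^3 - 24*j^2 + 18*j + 135) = (j + 3)*(j + 4)*(j^3 - 5*j^2 - 9*j + 45) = (j - 5)*(j + 3)*(j + 4)*(j^2 - 9) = (j - 5)*(j - 3)*(j + 3)*(j + 4)*(j + 3)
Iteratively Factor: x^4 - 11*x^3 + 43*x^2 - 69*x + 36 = (x - 3)*(x^3 - 8*x^2 + 19*x - 12) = (x - 4)*(x - 3)*(x^2 - 4*x + 3) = (x - 4)*(x - 3)^2*(x - 1)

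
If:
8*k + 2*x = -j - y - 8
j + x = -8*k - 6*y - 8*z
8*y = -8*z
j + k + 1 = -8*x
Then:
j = 496/7 - 187*z/7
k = 19*z/7 - 55/7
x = 3*z - 8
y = -z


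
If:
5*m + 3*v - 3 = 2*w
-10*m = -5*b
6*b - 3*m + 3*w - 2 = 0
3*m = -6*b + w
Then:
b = 2/27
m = 1/27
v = 106/81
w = 5/9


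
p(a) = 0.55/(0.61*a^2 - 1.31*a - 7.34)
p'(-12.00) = 0.00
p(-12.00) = 0.01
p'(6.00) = -0.07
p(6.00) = 0.08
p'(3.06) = -0.04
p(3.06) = -0.10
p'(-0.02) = 0.01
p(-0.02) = -0.08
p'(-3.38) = 0.18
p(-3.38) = 0.14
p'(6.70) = -0.03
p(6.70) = 0.05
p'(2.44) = -0.02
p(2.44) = -0.08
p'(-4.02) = 0.06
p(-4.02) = 0.07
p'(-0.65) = 0.03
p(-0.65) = -0.09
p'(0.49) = 0.01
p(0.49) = -0.07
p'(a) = 0.55*(1.31 - 1.22*a)/(0.61*a^2 - 1.31*a - 7.34)^2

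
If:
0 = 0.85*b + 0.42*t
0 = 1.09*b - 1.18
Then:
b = 1.08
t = -2.19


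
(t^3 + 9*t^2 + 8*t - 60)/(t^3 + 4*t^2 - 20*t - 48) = (t^2 + 3*t - 10)/(t^2 - 2*t - 8)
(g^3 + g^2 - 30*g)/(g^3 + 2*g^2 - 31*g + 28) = g*(g^2 + g - 30)/(g^3 + 2*g^2 - 31*g + 28)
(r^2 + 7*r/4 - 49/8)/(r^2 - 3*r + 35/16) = 2*(2*r + 7)/(4*r - 5)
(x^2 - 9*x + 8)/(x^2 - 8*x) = (x - 1)/x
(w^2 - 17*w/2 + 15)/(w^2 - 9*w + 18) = (w - 5/2)/(w - 3)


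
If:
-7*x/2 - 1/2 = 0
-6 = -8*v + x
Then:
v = 41/56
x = -1/7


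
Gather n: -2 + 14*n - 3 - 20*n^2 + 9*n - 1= -20*n^2 + 23*n - 6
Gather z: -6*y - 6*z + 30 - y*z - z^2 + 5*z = -6*y - z^2 + z*(-y - 1) + 30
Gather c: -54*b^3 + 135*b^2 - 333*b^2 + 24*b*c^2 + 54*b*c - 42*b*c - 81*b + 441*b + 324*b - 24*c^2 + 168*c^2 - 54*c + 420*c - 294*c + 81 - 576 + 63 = -54*b^3 - 198*b^2 + 684*b + c^2*(24*b + 144) + c*(12*b + 72) - 432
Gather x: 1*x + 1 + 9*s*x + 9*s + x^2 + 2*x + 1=9*s + x^2 + x*(9*s + 3) + 2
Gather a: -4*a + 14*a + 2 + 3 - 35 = 10*a - 30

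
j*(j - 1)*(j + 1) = j^3 - j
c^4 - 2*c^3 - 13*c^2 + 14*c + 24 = (c - 4)*(c - 2)*(c + 1)*(c + 3)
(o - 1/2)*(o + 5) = o^2 + 9*o/2 - 5/2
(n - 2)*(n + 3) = n^2 + n - 6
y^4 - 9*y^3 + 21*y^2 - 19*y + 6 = (y - 6)*(y - 1)^3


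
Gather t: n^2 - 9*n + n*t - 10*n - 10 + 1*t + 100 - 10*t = n^2 - 19*n + t*(n - 9) + 90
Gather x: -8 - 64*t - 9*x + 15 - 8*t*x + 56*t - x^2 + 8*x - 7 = -8*t - x^2 + x*(-8*t - 1)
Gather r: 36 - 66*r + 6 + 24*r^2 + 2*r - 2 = 24*r^2 - 64*r + 40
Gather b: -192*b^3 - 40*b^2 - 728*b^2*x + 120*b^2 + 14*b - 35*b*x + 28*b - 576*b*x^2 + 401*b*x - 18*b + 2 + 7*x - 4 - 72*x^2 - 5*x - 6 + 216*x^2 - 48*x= -192*b^3 + b^2*(80 - 728*x) + b*(-576*x^2 + 366*x + 24) + 144*x^2 - 46*x - 8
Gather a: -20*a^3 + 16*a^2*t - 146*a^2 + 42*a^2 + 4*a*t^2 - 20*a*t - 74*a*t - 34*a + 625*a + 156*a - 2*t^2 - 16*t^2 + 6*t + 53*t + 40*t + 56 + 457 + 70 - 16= -20*a^3 + a^2*(16*t - 104) + a*(4*t^2 - 94*t + 747) - 18*t^2 + 99*t + 567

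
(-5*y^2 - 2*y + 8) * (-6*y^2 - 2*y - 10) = 30*y^4 + 22*y^3 + 6*y^2 + 4*y - 80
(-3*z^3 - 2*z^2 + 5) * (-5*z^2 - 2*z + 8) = 15*z^5 + 16*z^4 - 20*z^3 - 41*z^2 - 10*z + 40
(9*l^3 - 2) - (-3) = 9*l^3 + 1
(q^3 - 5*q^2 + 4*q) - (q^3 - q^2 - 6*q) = -4*q^2 + 10*q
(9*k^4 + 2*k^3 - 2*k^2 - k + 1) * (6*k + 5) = 54*k^5 + 57*k^4 - 2*k^3 - 16*k^2 + k + 5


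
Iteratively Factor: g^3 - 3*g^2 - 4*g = (g)*(g^2 - 3*g - 4) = g*(g + 1)*(g - 4)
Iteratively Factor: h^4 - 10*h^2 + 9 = (h + 3)*(h^3 - 3*h^2 - h + 3) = (h + 1)*(h + 3)*(h^2 - 4*h + 3) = (h - 3)*(h + 1)*(h + 3)*(h - 1)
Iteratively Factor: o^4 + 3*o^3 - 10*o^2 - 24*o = (o - 3)*(o^3 + 6*o^2 + 8*o) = (o - 3)*(o + 4)*(o^2 + 2*o) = o*(o - 3)*(o + 4)*(o + 2)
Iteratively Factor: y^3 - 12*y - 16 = (y - 4)*(y^2 + 4*y + 4) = (y - 4)*(y + 2)*(y + 2)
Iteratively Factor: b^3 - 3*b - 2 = (b - 2)*(b^2 + 2*b + 1) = (b - 2)*(b + 1)*(b + 1)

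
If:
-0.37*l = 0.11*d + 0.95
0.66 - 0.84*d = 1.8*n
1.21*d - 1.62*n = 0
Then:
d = 0.30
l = -2.66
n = 0.23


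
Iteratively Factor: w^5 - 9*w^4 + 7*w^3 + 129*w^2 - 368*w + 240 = (w - 1)*(w^4 - 8*w^3 - w^2 + 128*w - 240) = (w - 1)*(w + 4)*(w^3 - 12*w^2 + 47*w - 60) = (w - 5)*(w - 1)*(w + 4)*(w^2 - 7*w + 12) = (w - 5)*(w - 4)*(w - 1)*(w + 4)*(w - 3)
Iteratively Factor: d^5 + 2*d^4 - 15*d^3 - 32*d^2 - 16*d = (d + 1)*(d^4 + d^3 - 16*d^2 - 16*d) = d*(d + 1)*(d^3 + d^2 - 16*d - 16) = d*(d - 4)*(d + 1)*(d^2 + 5*d + 4) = d*(d - 4)*(d + 1)^2*(d + 4)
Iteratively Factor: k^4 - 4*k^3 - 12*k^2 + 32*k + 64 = (k - 4)*(k^3 - 12*k - 16) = (k - 4)*(k + 2)*(k^2 - 2*k - 8) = (k - 4)*(k + 2)^2*(k - 4)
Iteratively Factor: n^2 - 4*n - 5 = (n + 1)*(n - 5)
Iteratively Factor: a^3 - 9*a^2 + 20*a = (a)*(a^2 - 9*a + 20) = a*(a - 4)*(a - 5)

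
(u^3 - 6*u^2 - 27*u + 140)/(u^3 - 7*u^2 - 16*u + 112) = (u + 5)/(u + 4)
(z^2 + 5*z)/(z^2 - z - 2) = z*(z + 5)/(z^2 - z - 2)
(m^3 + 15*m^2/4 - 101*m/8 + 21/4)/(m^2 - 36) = (8*m^2 - 18*m + 7)/(8*(m - 6))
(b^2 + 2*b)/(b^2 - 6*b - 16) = b/(b - 8)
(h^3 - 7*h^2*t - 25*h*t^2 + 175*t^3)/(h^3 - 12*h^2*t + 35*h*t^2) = (h + 5*t)/h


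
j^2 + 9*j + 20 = (j + 4)*(j + 5)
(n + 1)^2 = n^2 + 2*n + 1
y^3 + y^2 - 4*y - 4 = (y - 2)*(y + 1)*(y + 2)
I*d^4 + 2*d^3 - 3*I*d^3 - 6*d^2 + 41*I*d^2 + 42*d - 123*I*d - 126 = (d - 3)*(d - 7*I)*(d + 6*I)*(I*d + 1)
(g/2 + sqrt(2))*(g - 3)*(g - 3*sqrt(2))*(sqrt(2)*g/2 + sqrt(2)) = sqrt(2)*g^4/4 - g^3/2 - sqrt(2)*g^3/4 - 9*sqrt(2)*g^2/2 + g^2/2 + 3*g + 3*sqrt(2)*g + 18*sqrt(2)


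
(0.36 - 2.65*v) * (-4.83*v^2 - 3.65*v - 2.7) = 12.7995*v^3 + 7.9337*v^2 + 5.841*v - 0.972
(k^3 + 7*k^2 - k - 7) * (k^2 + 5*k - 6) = k^5 + 12*k^4 + 28*k^3 - 54*k^2 - 29*k + 42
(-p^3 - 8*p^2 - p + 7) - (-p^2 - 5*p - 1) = -p^3 - 7*p^2 + 4*p + 8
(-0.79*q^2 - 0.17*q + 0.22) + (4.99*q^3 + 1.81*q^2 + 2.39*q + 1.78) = 4.99*q^3 + 1.02*q^2 + 2.22*q + 2.0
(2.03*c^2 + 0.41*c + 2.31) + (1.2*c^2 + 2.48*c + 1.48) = 3.23*c^2 + 2.89*c + 3.79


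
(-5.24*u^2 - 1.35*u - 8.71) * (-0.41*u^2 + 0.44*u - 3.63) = 2.1484*u^4 - 1.7521*u^3 + 21.9983*u^2 + 1.0681*u + 31.6173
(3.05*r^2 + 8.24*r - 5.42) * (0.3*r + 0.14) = 0.915*r^3 + 2.899*r^2 - 0.4724*r - 0.7588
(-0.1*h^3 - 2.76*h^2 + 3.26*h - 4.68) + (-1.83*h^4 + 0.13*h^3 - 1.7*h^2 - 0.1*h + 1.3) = -1.83*h^4 + 0.03*h^3 - 4.46*h^2 + 3.16*h - 3.38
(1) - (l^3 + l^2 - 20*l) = -l^3 - l^2 + 20*l + 1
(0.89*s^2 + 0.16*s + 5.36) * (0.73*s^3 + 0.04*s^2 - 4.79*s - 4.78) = 0.6497*s^5 + 0.1524*s^4 - 0.343899999999999*s^3 - 4.8062*s^2 - 26.4392*s - 25.6208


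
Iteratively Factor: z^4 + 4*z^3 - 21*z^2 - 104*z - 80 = (z + 1)*(z^3 + 3*z^2 - 24*z - 80) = (z + 1)*(z + 4)*(z^2 - z - 20) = (z - 5)*(z + 1)*(z + 4)*(z + 4)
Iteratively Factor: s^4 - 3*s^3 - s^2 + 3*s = (s - 1)*(s^3 - 2*s^2 - 3*s) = (s - 3)*(s - 1)*(s^2 + s) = (s - 3)*(s - 1)*(s + 1)*(s)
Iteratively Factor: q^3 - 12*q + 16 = (q - 2)*(q^2 + 2*q - 8) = (q - 2)*(q + 4)*(q - 2)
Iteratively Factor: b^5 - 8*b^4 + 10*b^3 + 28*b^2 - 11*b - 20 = (b + 1)*(b^4 - 9*b^3 + 19*b^2 + 9*b - 20) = (b - 5)*(b + 1)*(b^3 - 4*b^2 - b + 4) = (b - 5)*(b - 4)*(b + 1)*(b^2 - 1) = (b - 5)*(b - 4)*(b - 1)*(b + 1)*(b + 1)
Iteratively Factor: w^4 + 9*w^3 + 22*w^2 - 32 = (w + 4)*(w^3 + 5*w^2 + 2*w - 8) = (w - 1)*(w + 4)*(w^2 + 6*w + 8) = (w - 1)*(w + 2)*(w + 4)*(w + 4)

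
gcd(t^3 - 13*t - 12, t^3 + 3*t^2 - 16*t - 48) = t^2 - t - 12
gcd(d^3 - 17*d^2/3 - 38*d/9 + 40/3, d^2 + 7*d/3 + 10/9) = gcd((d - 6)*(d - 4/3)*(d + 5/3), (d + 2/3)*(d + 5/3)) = d + 5/3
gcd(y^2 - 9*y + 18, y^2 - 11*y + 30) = y - 6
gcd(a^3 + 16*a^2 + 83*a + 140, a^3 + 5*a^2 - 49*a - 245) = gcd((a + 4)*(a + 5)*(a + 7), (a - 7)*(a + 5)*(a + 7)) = a^2 + 12*a + 35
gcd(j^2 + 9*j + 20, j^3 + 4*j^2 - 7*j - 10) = j + 5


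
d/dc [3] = 0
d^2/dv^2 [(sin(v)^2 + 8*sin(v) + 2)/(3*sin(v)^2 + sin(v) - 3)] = (-69*sin(v)^5 - 85*sin(v)^4 - 303*sin(v)^3 + 28*sin(v)^2 + 390*sin(v) + 106)/(sin(v) - 3*cos(v)^2)^3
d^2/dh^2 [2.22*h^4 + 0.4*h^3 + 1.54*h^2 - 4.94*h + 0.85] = 26.64*h^2 + 2.4*h + 3.08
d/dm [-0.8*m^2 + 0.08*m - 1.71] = 0.08 - 1.6*m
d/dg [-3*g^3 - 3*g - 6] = -9*g^2 - 3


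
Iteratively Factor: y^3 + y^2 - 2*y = (y)*(y^2 + y - 2) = y*(y - 1)*(y + 2)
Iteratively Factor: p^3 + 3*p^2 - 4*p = (p)*(p^2 + 3*p - 4) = p*(p + 4)*(p - 1)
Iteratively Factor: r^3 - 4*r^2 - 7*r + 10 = (r - 1)*(r^2 - 3*r - 10) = (r - 5)*(r - 1)*(r + 2)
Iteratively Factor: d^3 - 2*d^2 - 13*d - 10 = (d - 5)*(d^2 + 3*d + 2) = (d - 5)*(d + 2)*(d + 1)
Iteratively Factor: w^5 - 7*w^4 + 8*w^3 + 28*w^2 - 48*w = (w + 2)*(w^4 - 9*w^3 + 26*w^2 - 24*w) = (w - 2)*(w + 2)*(w^3 - 7*w^2 + 12*w) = (w - 3)*(w - 2)*(w + 2)*(w^2 - 4*w) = w*(w - 3)*(w - 2)*(w + 2)*(w - 4)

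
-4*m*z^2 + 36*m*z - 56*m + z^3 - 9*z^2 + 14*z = (-4*m + z)*(z - 7)*(z - 2)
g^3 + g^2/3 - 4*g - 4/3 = (g - 2)*(g + 1/3)*(g + 2)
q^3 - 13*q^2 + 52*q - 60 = (q - 6)*(q - 5)*(q - 2)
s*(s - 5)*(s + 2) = s^3 - 3*s^2 - 10*s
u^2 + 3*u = u*(u + 3)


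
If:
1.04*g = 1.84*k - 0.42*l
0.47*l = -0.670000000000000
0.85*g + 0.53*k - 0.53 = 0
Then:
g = 0.61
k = 0.02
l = -1.43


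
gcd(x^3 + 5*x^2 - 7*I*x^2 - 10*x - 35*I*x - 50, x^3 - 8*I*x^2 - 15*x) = x - 5*I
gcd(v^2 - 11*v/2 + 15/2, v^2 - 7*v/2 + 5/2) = v - 5/2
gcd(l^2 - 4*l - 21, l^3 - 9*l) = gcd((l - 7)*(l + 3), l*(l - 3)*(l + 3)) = l + 3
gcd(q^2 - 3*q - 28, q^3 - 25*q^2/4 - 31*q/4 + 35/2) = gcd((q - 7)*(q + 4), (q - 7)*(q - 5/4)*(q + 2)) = q - 7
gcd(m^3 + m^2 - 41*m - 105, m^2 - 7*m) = m - 7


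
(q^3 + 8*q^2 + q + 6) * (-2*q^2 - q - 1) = -2*q^5 - 17*q^4 - 11*q^3 - 21*q^2 - 7*q - 6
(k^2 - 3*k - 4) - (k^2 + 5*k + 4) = -8*k - 8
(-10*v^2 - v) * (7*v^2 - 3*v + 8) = -70*v^4 + 23*v^3 - 77*v^2 - 8*v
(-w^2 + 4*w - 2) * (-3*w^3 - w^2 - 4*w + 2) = 3*w^5 - 11*w^4 + 6*w^3 - 16*w^2 + 16*w - 4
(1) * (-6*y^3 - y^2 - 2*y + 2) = -6*y^3 - y^2 - 2*y + 2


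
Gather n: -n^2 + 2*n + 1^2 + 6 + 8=-n^2 + 2*n + 15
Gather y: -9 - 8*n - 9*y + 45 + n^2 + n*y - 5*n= n^2 - 13*n + y*(n - 9) + 36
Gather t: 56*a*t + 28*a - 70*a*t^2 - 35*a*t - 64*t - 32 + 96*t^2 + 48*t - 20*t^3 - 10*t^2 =28*a - 20*t^3 + t^2*(86 - 70*a) + t*(21*a - 16) - 32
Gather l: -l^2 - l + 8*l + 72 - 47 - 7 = -l^2 + 7*l + 18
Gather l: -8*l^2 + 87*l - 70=-8*l^2 + 87*l - 70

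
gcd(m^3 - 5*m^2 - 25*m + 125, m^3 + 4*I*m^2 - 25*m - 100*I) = m^2 - 25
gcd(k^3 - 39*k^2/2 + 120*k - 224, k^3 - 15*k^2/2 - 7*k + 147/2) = k - 7/2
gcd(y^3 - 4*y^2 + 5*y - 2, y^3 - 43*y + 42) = y - 1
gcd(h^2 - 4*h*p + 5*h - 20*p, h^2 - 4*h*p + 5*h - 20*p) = -h^2 + 4*h*p - 5*h + 20*p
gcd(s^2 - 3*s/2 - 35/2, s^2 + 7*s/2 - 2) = 1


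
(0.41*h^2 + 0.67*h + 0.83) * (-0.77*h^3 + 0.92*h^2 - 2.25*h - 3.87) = -0.3157*h^5 - 0.1387*h^4 - 0.9452*h^3 - 2.3306*h^2 - 4.4604*h - 3.2121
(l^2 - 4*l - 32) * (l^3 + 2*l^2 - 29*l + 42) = l^5 - 2*l^4 - 69*l^3 + 94*l^2 + 760*l - 1344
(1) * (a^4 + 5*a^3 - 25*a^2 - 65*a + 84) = a^4 + 5*a^3 - 25*a^2 - 65*a + 84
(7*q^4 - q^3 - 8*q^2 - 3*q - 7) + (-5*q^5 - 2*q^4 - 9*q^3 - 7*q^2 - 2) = -5*q^5 + 5*q^4 - 10*q^3 - 15*q^2 - 3*q - 9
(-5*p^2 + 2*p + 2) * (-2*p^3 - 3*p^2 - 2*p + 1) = 10*p^5 + 11*p^4 - 15*p^2 - 2*p + 2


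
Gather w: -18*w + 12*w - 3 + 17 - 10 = 4 - 6*w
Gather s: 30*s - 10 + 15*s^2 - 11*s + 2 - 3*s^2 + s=12*s^2 + 20*s - 8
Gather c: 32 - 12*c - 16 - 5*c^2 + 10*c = -5*c^2 - 2*c + 16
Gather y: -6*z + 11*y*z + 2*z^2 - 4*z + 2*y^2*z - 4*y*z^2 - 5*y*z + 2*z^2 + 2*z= 2*y^2*z + y*(-4*z^2 + 6*z) + 4*z^2 - 8*z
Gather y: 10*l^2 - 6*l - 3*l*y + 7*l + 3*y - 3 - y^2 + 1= 10*l^2 + l - y^2 + y*(3 - 3*l) - 2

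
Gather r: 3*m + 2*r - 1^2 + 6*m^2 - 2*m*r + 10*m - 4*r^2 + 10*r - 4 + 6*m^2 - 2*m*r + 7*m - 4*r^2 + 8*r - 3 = 12*m^2 + 20*m - 8*r^2 + r*(20 - 4*m) - 8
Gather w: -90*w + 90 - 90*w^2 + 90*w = 90 - 90*w^2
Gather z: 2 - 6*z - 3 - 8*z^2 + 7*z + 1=-8*z^2 + z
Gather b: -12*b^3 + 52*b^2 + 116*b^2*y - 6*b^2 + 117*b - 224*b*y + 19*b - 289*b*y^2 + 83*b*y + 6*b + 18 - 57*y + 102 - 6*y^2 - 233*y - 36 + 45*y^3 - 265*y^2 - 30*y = -12*b^3 + b^2*(116*y + 46) + b*(-289*y^2 - 141*y + 142) + 45*y^3 - 271*y^2 - 320*y + 84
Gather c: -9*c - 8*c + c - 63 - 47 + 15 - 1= -16*c - 96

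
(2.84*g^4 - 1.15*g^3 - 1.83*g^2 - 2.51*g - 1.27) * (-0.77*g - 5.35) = -2.1868*g^5 - 14.3085*g^4 + 7.5616*g^3 + 11.7232*g^2 + 14.4064*g + 6.7945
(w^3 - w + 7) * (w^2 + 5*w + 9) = w^5 + 5*w^4 + 8*w^3 + 2*w^2 + 26*w + 63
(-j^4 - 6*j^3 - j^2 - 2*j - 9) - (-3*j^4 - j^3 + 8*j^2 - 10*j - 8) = 2*j^4 - 5*j^3 - 9*j^2 + 8*j - 1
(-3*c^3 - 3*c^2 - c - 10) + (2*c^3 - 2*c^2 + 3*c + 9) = -c^3 - 5*c^2 + 2*c - 1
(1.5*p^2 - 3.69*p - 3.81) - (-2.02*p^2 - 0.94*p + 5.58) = 3.52*p^2 - 2.75*p - 9.39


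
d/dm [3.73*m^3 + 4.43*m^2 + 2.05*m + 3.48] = 11.19*m^2 + 8.86*m + 2.05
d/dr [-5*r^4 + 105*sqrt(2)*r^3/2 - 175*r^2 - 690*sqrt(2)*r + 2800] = -20*r^3 + 315*sqrt(2)*r^2/2 - 350*r - 690*sqrt(2)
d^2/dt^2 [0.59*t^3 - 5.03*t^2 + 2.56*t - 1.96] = 3.54*t - 10.06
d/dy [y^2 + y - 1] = 2*y + 1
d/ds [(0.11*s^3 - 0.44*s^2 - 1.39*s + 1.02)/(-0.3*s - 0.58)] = (-0.066*s^3 - 0.0594*s^2 + 0.5104*s + 1.1122)/(0.09*s^2 + 0.348*s + 0.3364)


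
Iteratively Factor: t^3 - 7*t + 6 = (t + 3)*(t^2 - 3*t + 2) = (t - 2)*(t + 3)*(t - 1)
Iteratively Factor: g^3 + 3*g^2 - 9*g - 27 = (g - 3)*(g^2 + 6*g + 9) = (g - 3)*(g + 3)*(g + 3)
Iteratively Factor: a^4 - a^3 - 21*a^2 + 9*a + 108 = (a - 4)*(a^3 + 3*a^2 - 9*a - 27) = (a - 4)*(a + 3)*(a^2 - 9) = (a - 4)*(a + 3)^2*(a - 3)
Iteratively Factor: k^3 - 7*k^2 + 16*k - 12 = (k - 2)*(k^2 - 5*k + 6) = (k - 3)*(k - 2)*(k - 2)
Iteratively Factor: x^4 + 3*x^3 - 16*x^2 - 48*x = (x + 4)*(x^3 - x^2 - 12*x) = (x - 4)*(x + 4)*(x^2 + 3*x) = (x - 4)*(x + 3)*(x + 4)*(x)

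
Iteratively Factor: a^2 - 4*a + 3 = (a - 3)*(a - 1)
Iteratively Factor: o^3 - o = (o - 1)*(o^2 + o) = o*(o - 1)*(o + 1)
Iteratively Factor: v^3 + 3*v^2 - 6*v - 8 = (v + 4)*(v^2 - v - 2) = (v + 1)*(v + 4)*(v - 2)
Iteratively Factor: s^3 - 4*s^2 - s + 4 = (s - 4)*(s^2 - 1) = (s - 4)*(s - 1)*(s + 1)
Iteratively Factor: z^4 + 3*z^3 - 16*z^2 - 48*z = (z + 3)*(z^3 - 16*z) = (z + 3)*(z + 4)*(z^2 - 4*z) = (z - 4)*(z + 3)*(z + 4)*(z)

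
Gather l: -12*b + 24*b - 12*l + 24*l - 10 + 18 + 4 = 12*b + 12*l + 12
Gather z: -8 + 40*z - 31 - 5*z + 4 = 35*z - 35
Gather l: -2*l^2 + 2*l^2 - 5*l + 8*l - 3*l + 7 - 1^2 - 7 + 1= 0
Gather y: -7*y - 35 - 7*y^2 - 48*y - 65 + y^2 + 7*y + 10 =-6*y^2 - 48*y - 90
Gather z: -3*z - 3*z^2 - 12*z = -3*z^2 - 15*z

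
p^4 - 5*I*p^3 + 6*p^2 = p^2*(p - 6*I)*(p + I)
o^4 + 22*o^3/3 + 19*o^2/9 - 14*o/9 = o*(o - 1/3)*(o + 2/3)*(o + 7)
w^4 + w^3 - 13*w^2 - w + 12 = (w - 3)*(w - 1)*(w + 1)*(w + 4)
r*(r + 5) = r^2 + 5*r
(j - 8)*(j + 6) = j^2 - 2*j - 48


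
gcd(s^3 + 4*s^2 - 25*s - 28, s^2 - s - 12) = s - 4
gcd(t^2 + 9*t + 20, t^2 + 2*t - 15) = t + 5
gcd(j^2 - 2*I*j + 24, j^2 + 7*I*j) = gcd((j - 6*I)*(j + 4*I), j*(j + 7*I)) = 1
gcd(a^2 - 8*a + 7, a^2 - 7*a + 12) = 1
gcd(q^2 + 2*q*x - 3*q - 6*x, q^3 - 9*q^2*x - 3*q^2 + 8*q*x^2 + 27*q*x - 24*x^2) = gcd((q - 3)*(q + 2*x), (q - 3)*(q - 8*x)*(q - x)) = q - 3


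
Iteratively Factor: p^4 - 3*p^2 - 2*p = (p)*(p^3 - 3*p - 2) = p*(p + 1)*(p^2 - p - 2) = p*(p - 2)*(p + 1)*(p + 1)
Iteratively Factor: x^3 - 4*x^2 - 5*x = (x)*(x^2 - 4*x - 5) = x*(x - 5)*(x + 1)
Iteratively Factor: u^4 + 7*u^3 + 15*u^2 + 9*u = (u)*(u^3 + 7*u^2 + 15*u + 9) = u*(u + 1)*(u^2 + 6*u + 9) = u*(u + 1)*(u + 3)*(u + 3)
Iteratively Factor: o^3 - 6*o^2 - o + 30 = (o + 2)*(o^2 - 8*o + 15) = (o - 3)*(o + 2)*(o - 5)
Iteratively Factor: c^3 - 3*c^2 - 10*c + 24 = (c - 2)*(c^2 - c - 12) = (c - 2)*(c + 3)*(c - 4)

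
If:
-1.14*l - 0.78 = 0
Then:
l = -0.68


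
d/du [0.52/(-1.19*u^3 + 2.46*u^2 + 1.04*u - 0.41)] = (1.8564*u^2 - 2.5584*u - 0.5408)/(1.19*u^3 - 2.46*u^2 - 1.04*u + 0.41)^2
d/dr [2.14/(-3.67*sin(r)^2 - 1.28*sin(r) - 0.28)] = (15.7076*sin(r) + 2.7392)*cos(r)/(3.67*sin(r)^2 + 1.28*sin(r) + 0.28)^2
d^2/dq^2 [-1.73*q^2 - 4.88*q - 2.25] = -3.46000000000000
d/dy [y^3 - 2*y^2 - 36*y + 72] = 3*y^2 - 4*y - 36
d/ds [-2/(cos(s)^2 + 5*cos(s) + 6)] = -2*(2*cos(s) + 5)*sin(s)/(cos(s)^2 + 5*cos(s) + 6)^2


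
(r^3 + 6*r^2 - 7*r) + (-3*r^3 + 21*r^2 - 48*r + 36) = -2*r^3 + 27*r^2 - 55*r + 36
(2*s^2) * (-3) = -6*s^2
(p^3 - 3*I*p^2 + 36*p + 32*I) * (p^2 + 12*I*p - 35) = p^5 + 9*I*p^4 + 37*p^3 + 569*I*p^2 - 1644*p - 1120*I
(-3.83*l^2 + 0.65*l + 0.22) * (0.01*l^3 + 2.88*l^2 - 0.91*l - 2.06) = -0.0383*l^5 - 11.0239*l^4 + 5.3595*l^3 + 7.9319*l^2 - 1.5392*l - 0.4532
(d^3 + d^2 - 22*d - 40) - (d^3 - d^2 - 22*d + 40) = 2*d^2 - 80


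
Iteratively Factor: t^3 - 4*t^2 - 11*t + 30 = (t + 3)*(t^2 - 7*t + 10) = (t - 2)*(t + 3)*(t - 5)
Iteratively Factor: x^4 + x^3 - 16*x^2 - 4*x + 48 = (x - 3)*(x^3 + 4*x^2 - 4*x - 16) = (x - 3)*(x + 4)*(x^2 - 4) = (x - 3)*(x - 2)*(x + 4)*(x + 2)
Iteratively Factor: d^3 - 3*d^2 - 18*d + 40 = (d - 2)*(d^2 - d - 20) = (d - 2)*(d + 4)*(d - 5)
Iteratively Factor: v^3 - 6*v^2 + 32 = (v + 2)*(v^2 - 8*v + 16) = (v - 4)*(v + 2)*(v - 4)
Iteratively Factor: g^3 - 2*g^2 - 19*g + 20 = (g - 1)*(g^2 - g - 20) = (g - 5)*(g - 1)*(g + 4)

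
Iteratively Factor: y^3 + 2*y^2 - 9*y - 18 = (y + 2)*(y^2 - 9) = (y + 2)*(y + 3)*(y - 3)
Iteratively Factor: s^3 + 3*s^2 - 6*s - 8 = (s - 2)*(s^2 + 5*s + 4) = (s - 2)*(s + 4)*(s + 1)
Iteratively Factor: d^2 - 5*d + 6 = (d - 2)*(d - 3)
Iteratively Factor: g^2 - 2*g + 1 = (g - 1)*(g - 1)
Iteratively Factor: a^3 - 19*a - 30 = (a - 5)*(a^2 + 5*a + 6) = (a - 5)*(a + 2)*(a + 3)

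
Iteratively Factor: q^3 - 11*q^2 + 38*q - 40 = (q - 5)*(q^2 - 6*q + 8) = (q - 5)*(q - 2)*(q - 4)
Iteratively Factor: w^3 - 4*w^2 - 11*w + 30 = (w + 3)*(w^2 - 7*w + 10) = (w - 5)*(w + 3)*(w - 2)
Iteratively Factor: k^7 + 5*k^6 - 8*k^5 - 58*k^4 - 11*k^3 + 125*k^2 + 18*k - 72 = (k + 1)*(k^6 + 4*k^5 - 12*k^4 - 46*k^3 + 35*k^2 + 90*k - 72) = (k + 1)*(k + 3)*(k^5 + k^4 - 15*k^3 - k^2 + 38*k - 24) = (k - 3)*(k + 1)*(k + 3)*(k^4 + 4*k^3 - 3*k^2 - 10*k + 8) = (k - 3)*(k + 1)*(k + 3)*(k + 4)*(k^3 - 3*k + 2) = (k - 3)*(k + 1)*(k + 2)*(k + 3)*(k + 4)*(k^2 - 2*k + 1) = (k - 3)*(k - 1)*(k + 1)*(k + 2)*(k + 3)*(k + 4)*(k - 1)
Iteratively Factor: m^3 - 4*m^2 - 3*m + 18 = (m - 3)*(m^2 - m - 6) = (m - 3)^2*(m + 2)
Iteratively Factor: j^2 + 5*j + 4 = (j + 4)*(j + 1)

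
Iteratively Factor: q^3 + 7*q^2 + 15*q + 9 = (q + 3)*(q^2 + 4*q + 3) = (q + 3)^2*(q + 1)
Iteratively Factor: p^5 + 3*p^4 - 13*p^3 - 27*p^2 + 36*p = (p)*(p^4 + 3*p^3 - 13*p^2 - 27*p + 36) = p*(p - 1)*(p^3 + 4*p^2 - 9*p - 36) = p*(p - 1)*(p + 4)*(p^2 - 9) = p*(p - 3)*(p - 1)*(p + 4)*(p + 3)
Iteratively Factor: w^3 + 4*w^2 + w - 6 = (w + 2)*(w^2 + 2*w - 3) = (w - 1)*(w + 2)*(w + 3)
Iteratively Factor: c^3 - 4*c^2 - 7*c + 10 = (c - 1)*(c^2 - 3*c - 10) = (c - 1)*(c + 2)*(c - 5)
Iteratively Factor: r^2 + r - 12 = (r + 4)*(r - 3)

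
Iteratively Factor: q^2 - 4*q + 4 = (q - 2)*(q - 2)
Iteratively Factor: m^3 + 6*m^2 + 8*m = (m)*(m^2 + 6*m + 8) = m*(m + 2)*(m + 4)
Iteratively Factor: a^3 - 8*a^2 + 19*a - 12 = (a - 4)*(a^2 - 4*a + 3) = (a - 4)*(a - 1)*(a - 3)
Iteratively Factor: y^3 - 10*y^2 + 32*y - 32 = (y - 2)*(y^2 - 8*y + 16) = (y - 4)*(y - 2)*(y - 4)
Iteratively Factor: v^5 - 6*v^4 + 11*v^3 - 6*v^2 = (v - 3)*(v^4 - 3*v^3 + 2*v^2) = v*(v - 3)*(v^3 - 3*v^2 + 2*v) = v*(v - 3)*(v - 2)*(v^2 - v) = v^2*(v - 3)*(v - 2)*(v - 1)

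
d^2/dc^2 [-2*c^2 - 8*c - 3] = -4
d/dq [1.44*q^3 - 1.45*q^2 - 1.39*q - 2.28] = 4.32*q^2 - 2.9*q - 1.39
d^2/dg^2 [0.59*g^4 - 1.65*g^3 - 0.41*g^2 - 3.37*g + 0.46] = 7.08*g^2 - 9.9*g - 0.82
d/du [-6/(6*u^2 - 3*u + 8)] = 18*(4*u - 1)/(6*u^2 - 3*u + 8)^2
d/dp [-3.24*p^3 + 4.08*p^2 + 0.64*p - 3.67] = -9.72*p^2 + 8.16*p + 0.64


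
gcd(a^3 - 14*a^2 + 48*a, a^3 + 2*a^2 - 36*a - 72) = a - 6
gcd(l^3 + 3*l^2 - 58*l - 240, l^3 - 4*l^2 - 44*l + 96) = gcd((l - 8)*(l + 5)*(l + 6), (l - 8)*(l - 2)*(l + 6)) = l^2 - 2*l - 48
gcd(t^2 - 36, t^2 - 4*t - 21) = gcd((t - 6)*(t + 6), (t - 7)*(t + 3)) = 1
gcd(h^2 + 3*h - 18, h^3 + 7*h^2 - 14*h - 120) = h + 6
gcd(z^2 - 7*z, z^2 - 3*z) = z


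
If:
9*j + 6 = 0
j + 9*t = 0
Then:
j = -2/3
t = 2/27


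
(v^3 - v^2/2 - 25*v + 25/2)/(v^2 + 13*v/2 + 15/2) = (2*v^2 - 11*v + 5)/(2*v + 3)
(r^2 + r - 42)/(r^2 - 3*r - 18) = (r + 7)/(r + 3)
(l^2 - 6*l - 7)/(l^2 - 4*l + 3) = (l^2 - 6*l - 7)/(l^2 - 4*l + 3)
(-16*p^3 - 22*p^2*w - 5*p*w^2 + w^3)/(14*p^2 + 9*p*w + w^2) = (-8*p^2 - 7*p*w + w^2)/(7*p + w)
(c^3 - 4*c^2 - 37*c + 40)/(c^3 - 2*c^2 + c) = (c^2 - 3*c - 40)/(c*(c - 1))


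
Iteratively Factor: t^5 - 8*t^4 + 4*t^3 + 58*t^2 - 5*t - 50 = (t + 2)*(t^4 - 10*t^3 + 24*t^2 + 10*t - 25) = (t + 1)*(t + 2)*(t^3 - 11*t^2 + 35*t - 25) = (t - 5)*(t + 1)*(t + 2)*(t^2 - 6*t + 5) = (t - 5)^2*(t + 1)*(t + 2)*(t - 1)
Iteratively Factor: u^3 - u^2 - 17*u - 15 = (u + 1)*(u^2 - 2*u - 15) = (u + 1)*(u + 3)*(u - 5)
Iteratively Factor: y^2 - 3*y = (y - 3)*(y)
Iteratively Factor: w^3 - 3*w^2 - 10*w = (w - 5)*(w^2 + 2*w) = (w - 5)*(w + 2)*(w)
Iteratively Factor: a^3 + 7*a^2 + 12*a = (a + 4)*(a^2 + 3*a) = (a + 3)*(a + 4)*(a)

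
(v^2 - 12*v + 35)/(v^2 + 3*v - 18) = (v^2 - 12*v + 35)/(v^2 + 3*v - 18)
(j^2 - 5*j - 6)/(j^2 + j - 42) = (j + 1)/(j + 7)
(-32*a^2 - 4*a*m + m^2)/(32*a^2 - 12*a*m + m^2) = (-4*a - m)/(4*a - m)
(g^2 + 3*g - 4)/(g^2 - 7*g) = (g^2 + 3*g - 4)/(g*(g - 7))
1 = 1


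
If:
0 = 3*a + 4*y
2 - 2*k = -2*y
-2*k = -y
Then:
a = 8/3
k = -1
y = -2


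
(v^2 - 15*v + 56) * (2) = 2*v^2 - 30*v + 112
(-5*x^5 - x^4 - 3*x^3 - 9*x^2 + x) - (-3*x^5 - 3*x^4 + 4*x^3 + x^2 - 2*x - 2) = -2*x^5 + 2*x^4 - 7*x^3 - 10*x^2 + 3*x + 2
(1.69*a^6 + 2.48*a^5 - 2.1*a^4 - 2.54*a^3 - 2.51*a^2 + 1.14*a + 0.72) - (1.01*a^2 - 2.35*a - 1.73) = 1.69*a^6 + 2.48*a^5 - 2.1*a^4 - 2.54*a^3 - 3.52*a^2 + 3.49*a + 2.45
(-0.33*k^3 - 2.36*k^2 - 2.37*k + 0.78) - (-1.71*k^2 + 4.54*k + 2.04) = -0.33*k^3 - 0.65*k^2 - 6.91*k - 1.26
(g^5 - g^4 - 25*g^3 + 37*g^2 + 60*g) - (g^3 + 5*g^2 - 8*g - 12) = g^5 - g^4 - 26*g^3 + 32*g^2 + 68*g + 12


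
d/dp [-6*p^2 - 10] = -12*p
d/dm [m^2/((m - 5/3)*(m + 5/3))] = -450*m/(81*m^4 - 450*m^2 + 625)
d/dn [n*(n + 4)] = 2*n + 4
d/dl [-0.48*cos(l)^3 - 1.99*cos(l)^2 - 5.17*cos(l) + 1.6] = (1.44*cos(l)^2 + 3.98*cos(l) + 5.17)*sin(l)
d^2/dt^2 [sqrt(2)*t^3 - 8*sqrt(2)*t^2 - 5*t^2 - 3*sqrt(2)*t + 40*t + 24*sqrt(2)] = 6*sqrt(2)*t - 16*sqrt(2) - 10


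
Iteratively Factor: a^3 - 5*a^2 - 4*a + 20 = (a - 5)*(a^2 - 4) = (a - 5)*(a + 2)*(a - 2)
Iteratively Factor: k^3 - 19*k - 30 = (k + 2)*(k^2 - 2*k - 15) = (k - 5)*(k + 2)*(k + 3)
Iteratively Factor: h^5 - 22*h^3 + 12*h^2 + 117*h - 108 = (h + 3)*(h^4 - 3*h^3 - 13*h^2 + 51*h - 36) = (h - 3)*(h + 3)*(h^3 - 13*h + 12) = (h - 3)*(h - 1)*(h + 3)*(h^2 + h - 12) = (h - 3)*(h - 1)*(h + 3)*(h + 4)*(h - 3)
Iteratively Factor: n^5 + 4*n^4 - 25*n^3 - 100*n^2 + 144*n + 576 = (n + 4)*(n^4 - 25*n^2 + 144) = (n + 3)*(n + 4)*(n^3 - 3*n^2 - 16*n + 48) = (n - 3)*(n + 3)*(n + 4)*(n^2 - 16) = (n - 3)*(n + 3)*(n + 4)^2*(n - 4)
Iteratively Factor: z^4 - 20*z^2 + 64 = (z + 4)*(z^3 - 4*z^2 - 4*z + 16) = (z - 2)*(z + 4)*(z^2 - 2*z - 8) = (z - 4)*(z - 2)*(z + 4)*(z + 2)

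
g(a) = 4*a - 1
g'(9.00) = 4.00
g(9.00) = 35.00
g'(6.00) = 4.00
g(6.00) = 23.00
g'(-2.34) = 4.00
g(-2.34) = -10.36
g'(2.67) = 4.00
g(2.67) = 9.68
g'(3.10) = 4.00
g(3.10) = 11.40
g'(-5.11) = 4.00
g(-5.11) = -21.44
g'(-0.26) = 4.00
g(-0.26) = -2.04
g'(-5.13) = 4.00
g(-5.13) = -21.52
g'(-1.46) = 4.00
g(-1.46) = -6.84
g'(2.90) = 4.00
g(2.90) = 10.60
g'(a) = 4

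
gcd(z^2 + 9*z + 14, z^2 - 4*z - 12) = z + 2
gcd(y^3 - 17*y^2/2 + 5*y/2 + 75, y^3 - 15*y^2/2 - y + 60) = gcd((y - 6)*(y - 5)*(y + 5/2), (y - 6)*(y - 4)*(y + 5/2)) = y^2 - 7*y/2 - 15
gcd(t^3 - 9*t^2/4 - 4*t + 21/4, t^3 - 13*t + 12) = t^2 - 4*t + 3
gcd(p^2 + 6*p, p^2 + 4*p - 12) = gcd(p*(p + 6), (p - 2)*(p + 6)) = p + 6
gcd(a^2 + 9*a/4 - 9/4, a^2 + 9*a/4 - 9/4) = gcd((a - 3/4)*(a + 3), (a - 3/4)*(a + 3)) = a^2 + 9*a/4 - 9/4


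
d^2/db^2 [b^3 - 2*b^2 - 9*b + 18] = 6*b - 4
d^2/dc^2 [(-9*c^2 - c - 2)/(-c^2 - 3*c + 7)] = 26*(-2*c^3 + 15*c^2 + 3*c + 38)/(c^6 + 9*c^5 + 6*c^4 - 99*c^3 - 42*c^2 + 441*c - 343)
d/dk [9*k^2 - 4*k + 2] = 18*k - 4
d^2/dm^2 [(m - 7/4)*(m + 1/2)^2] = 6*m - 3/2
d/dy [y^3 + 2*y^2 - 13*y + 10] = 3*y^2 + 4*y - 13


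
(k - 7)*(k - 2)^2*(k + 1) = k^4 - 10*k^3 + 21*k^2 + 4*k - 28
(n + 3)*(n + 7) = n^2 + 10*n + 21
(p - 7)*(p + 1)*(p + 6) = p^3 - 43*p - 42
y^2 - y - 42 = (y - 7)*(y + 6)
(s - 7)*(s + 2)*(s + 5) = s^3 - 39*s - 70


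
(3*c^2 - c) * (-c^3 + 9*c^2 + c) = -3*c^5 + 28*c^4 - 6*c^3 - c^2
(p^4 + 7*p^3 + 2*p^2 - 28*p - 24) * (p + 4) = p^5 + 11*p^4 + 30*p^3 - 20*p^2 - 136*p - 96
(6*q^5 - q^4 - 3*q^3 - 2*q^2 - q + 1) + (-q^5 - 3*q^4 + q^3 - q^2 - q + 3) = 5*q^5 - 4*q^4 - 2*q^3 - 3*q^2 - 2*q + 4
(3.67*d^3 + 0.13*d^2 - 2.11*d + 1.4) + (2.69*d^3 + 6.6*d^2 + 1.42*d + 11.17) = 6.36*d^3 + 6.73*d^2 - 0.69*d + 12.57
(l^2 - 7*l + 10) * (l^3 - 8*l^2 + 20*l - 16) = l^5 - 15*l^4 + 86*l^3 - 236*l^2 + 312*l - 160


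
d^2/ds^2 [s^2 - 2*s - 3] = 2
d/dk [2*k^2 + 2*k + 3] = 4*k + 2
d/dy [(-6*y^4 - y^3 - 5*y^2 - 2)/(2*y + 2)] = (-9*y^4 - 13*y^3 - 4*y^2 - 5*y + 1)/(y^2 + 2*y + 1)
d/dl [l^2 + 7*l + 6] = 2*l + 7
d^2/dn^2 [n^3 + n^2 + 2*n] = 6*n + 2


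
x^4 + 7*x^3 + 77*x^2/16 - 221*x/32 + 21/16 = (x - 1/2)*(x - 1/4)*(x + 7/4)*(x + 6)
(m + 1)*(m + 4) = m^2 + 5*m + 4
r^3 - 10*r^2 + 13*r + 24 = (r - 8)*(r - 3)*(r + 1)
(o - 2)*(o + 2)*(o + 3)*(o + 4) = o^4 + 7*o^3 + 8*o^2 - 28*o - 48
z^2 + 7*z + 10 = (z + 2)*(z + 5)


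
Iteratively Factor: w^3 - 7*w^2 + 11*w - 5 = (w - 1)*(w^2 - 6*w + 5) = (w - 5)*(w - 1)*(w - 1)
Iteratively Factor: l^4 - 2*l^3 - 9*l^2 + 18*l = (l + 3)*(l^3 - 5*l^2 + 6*l) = (l - 2)*(l + 3)*(l^2 - 3*l) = l*(l - 2)*(l + 3)*(l - 3)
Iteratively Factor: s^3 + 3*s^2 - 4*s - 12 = (s - 2)*(s^2 + 5*s + 6) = (s - 2)*(s + 3)*(s + 2)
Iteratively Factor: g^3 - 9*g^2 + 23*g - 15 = (g - 1)*(g^2 - 8*g + 15) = (g - 5)*(g - 1)*(g - 3)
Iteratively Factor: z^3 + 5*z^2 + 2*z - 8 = (z - 1)*(z^2 + 6*z + 8) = (z - 1)*(z + 4)*(z + 2)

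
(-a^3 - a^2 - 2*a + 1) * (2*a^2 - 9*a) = -2*a^5 + 7*a^4 + 5*a^3 + 20*a^2 - 9*a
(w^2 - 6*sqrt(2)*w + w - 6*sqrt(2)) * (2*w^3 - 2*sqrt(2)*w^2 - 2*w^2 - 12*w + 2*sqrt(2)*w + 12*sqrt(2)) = 2*w^5 - 14*sqrt(2)*w^4 + 10*w^3 - 12*w^2 + 98*sqrt(2)*w^2 - 168*w + 84*sqrt(2)*w - 144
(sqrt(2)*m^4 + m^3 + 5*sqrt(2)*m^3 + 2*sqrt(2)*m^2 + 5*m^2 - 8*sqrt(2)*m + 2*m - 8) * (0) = 0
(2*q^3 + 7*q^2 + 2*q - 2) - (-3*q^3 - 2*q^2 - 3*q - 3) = 5*q^3 + 9*q^2 + 5*q + 1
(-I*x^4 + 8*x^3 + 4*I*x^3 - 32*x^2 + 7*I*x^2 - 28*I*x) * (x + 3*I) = -I*x^5 + 11*x^4 + 4*I*x^4 - 44*x^3 + 31*I*x^3 - 21*x^2 - 124*I*x^2 + 84*x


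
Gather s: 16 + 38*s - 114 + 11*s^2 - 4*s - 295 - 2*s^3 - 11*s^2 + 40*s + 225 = -2*s^3 + 74*s - 168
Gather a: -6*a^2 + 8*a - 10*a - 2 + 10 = -6*a^2 - 2*a + 8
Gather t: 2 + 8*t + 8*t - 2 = 16*t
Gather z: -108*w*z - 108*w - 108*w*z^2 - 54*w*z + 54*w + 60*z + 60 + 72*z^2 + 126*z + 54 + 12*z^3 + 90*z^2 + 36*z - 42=-54*w + 12*z^3 + z^2*(162 - 108*w) + z*(222 - 162*w) + 72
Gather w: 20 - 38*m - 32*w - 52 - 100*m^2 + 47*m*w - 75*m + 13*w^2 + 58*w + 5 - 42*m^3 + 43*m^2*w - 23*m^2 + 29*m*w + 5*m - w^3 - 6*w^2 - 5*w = -42*m^3 - 123*m^2 - 108*m - w^3 + 7*w^2 + w*(43*m^2 + 76*m + 21) - 27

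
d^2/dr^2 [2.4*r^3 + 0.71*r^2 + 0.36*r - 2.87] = 14.4*r + 1.42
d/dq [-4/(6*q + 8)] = 6/(3*q + 4)^2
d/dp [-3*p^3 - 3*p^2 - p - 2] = -9*p^2 - 6*p - 1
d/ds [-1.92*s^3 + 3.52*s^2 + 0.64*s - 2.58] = -5.76*s^2 + 7.04*s + 0.64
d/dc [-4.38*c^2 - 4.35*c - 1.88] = -8.76*c - 4.35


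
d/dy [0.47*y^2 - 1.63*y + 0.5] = 0.94*y - 1.63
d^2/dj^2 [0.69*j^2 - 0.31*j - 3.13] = 1.38000000000000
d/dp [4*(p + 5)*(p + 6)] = 8*p + 44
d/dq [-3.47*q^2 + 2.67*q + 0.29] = 2.67 - 6.94*q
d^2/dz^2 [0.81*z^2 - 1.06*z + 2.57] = 1.62000000000000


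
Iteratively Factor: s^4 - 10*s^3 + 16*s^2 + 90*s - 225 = (s - 5)*(s^3 - 5*s^2 - 9*s + 45) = (s - 5)*(s + 3)*(s^2 - 8*s + 15) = (s - 5)^2*(s + 3)*(s - 3)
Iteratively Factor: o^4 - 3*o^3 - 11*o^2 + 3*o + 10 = (o + 1)*(o^3 - 4*o^2 - 7*o + 10) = (o + 1)*(o + 2)*(o^2 - 6*o + 5) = (o - 1)*(o + 1)*(o + 2)*(o - 5)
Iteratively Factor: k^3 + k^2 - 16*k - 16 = (k + 1)*(k^2 - 16) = (k - 4)*(k + 1)*(k + 4)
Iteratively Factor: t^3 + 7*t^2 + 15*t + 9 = (t + 1)*(t^2 + 6*t + 9) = (t + 1)*(t + 3)*(t + 3)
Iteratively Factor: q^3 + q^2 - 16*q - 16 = (q + 4)*(q^2 - 3*q - 4) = (q + 1)*(q + 4)*(q - 4)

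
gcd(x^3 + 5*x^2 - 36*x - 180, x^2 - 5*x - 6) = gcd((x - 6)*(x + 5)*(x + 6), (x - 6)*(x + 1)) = x - 6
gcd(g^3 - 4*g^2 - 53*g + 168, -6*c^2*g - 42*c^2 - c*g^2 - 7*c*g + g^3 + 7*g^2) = g + 7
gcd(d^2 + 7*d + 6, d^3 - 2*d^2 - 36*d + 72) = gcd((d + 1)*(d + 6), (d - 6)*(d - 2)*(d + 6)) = d + 6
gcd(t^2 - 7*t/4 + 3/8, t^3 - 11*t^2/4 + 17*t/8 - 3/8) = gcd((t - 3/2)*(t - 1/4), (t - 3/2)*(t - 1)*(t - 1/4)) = t^2 - 7*t/4 + 3/8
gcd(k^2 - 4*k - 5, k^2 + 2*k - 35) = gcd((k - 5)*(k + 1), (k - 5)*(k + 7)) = k - 5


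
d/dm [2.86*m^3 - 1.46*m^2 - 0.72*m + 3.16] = 8.58*m^2 - 2.92*m - 0.72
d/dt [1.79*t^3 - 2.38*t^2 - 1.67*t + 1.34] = 5.37*t^2 - 4.76*t - 1.67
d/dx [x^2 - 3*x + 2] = 2*x - 3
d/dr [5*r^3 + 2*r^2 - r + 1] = 15*r^2 + 4*r - 1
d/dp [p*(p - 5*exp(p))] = -p*(5*exp(p) - 1) + p - 5*exp(p)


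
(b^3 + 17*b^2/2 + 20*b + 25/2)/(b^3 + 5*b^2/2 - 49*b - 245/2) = (b^2 + 6*b + 5)/(b^2 - 49)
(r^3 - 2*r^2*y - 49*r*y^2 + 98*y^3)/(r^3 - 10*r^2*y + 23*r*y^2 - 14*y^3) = (-r - 7*y)/(-r + y)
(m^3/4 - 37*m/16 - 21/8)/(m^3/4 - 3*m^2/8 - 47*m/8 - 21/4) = (-4*m^3 + 37*m + 42)/(2*(-2*m^3 + 3*m^2 + 47*m + 42))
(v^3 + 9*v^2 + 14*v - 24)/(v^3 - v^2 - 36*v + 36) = (v + 4)/(v - 6)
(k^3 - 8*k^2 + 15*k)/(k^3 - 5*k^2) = (k - 3)/k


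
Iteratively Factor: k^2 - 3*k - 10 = (k + 2)*(k - 5)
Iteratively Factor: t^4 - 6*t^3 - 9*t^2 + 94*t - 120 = (t - 5)*(t^3 - t^2 - 14*t + 24) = (t - 5)*(t - 3)*(t^2 + 2*t - 8) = (t - 5)*(t - 3)*(t + 4)*(t - 2)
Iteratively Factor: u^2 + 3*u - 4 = (u + 4)*(u - 1)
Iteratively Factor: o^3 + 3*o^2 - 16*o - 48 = (o + 4)*(o^2 - o - 12) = (o + 3)*(o + 4)*(o - 4)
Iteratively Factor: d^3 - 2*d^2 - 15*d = (d + 3)*(d^2 - 5*d) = d*(d + 3)*(d - 5)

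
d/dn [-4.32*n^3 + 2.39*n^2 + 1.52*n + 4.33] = -12.96*n^2 + 4.78*n + 1.52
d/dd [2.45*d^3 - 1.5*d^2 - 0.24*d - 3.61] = 7.35*d^2 - 3.0*d - 0.24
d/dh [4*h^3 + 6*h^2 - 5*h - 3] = 12*h^2 + 12*h - 5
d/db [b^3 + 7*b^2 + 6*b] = 3*b^2 + 14*b + 6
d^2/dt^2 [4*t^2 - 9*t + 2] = 8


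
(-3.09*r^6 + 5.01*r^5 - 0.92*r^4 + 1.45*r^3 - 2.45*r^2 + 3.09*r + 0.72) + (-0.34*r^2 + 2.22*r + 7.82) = -3.09*r^6 + 5.01*r^5 - 0.92*r^4 + 1.45*r^3 - 2.79*r^2 + 5.31*r + 8.54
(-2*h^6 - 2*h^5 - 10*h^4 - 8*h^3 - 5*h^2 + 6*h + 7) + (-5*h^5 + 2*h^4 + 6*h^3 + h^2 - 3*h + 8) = -2*h^6 - 7*h^5 - 8*h^4 - 2*h^3 - 4*h^2 + 3*h + 15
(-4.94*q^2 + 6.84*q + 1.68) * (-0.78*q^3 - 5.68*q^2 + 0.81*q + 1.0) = 3.8532*q^5 + 22.724*q^4 - 44.163*q^3 - 8.942*q^2 + 8.2008*q + 1.68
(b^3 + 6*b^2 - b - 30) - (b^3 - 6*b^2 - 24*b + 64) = 12*b^2 + 23*b - 94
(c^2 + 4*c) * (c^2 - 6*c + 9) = c^4 - 2*c^3 - 15*c^2 + 36*c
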